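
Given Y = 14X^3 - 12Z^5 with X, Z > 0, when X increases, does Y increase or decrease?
Y increases

Taking the partial derivative:
∂Y/∂X = 42X^2

∂Y/∂X = 42X^2 > 0 (assuming positive values)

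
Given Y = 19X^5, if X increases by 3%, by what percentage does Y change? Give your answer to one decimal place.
15.9%

For Y = 19X^5:
If X → X(1 + 0.03)
Then Y → Y · (1 + 0.03)^5
     ≈ Y · 1.1593

Percentage change = ((1 + 0.03)^5 − 1) × 100% ≈ 15.9%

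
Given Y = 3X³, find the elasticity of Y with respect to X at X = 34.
Elasticity = 3

Elasticity = (dY/dX) · (X/Y)

dY/dX = 9·X²
At X = 34: dY/dX = 10404, Y = 117912

Elasticity = 10404 · (34 / 117912) = 3

Interpretation: for a small percentage change in X, the percentage change in Y is approximately 3.00 times as large.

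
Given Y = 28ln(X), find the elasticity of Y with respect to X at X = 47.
Elasticity = 1/ln(47) ≈ 0.2597

Elasticity = (dY/dX) · (X/Y)

dY/dX = 28/X
At X = 47: dY/dX = 28/47, Y = 28·ln(47)

Elasticity = (28/47) · (47 / (28·ln(47))) = 1/ln(47) ≈ 0.2597

Interpretation: for a small percentage change in X, the percentage change in Y is approximately 0.26 times as large.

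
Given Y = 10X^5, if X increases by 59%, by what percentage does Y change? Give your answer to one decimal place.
916.2%

For Y = 10X^5:
If X → X(1 + 0.59)
Then Y → Y · (1 + 0.59)^5
     ≈ Y · 10.1622

Percentage change = ((1 + 0.59)^5 − 1) × 100% ≈ 916.2%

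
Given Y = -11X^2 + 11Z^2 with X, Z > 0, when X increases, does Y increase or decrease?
Y decreases

Taking the partial derivative:
∂Y/∂X = -22X

∂Y/∂X = -22X < 0 (assuming positive values)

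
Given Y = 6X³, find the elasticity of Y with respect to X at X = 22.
Elasticity = 3

Elasticity = (dY/dX) · (X/Y)

dY/dX = 18·X²
At X = 22: dY/dX = 8712, Y = 63888

Elasticity = 8712 · (22 / 63888) = 3

Interpretation: for a small percentage change in X, the percentage change in Y is approximately 3.00 times as large.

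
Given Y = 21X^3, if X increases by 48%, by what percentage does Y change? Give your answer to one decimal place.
224.2%

For Y = 21X^3:
If X → X(1 + 0.48)
Then Y → Y · (1 + 0.48)^3
     ≈ Y · 3.2418

Percentage change = ((1 + 0.48)^3 − 1) × 100% ≈ 224.2%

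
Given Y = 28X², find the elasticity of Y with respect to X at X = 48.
Elasticity = 2

Elasticity = (dY/dX) · (X/Y)

dY/dX = 56·X
At X = 48: dY/dX = 2688, Y = 64512

Elasticity = 2688 · (48 / 64512) = 2

Interpretation: for a small percentage change in X, the percentage change in Y is approximately 2.00 times as large.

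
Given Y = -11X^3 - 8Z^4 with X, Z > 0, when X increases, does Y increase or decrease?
Y decreases

Taking the partial derivative:
∂Y/∂X = -33X^2

∂Y/∂X = -33X^2 < 0 (assuming positive values)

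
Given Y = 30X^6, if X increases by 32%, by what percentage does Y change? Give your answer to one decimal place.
429.0%

For Y = 30X^6:
If X → X(1 + 0.32)
Then Y → Y · (1 + 0.32)^6
     ≈ Y · 5.2899

Percentage change = ((1 + 0.32)^6 − 1) × 100% ≈ 429.0%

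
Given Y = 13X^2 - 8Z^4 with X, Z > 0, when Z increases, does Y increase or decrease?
Y decreases

Taking the partial derivative:
∂Y/∂Z = -32Z^3

∂Y/∂Z = -32Z^3 < 0 (assuming positive values)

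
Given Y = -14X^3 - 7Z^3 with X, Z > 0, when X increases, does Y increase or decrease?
Y decreases

Taking the partial derivative:
∂Y/∂X = -42X^2

∂Y/∂X = -42X^2 < 0 (assuming positive values)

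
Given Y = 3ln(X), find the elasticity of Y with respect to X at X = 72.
Elasticity = 1/ln(72) ≈ 0.2338

Elasticity = (dY/dX) · (X/Y)

dY/dX = 3/X
At X = 72: dY/dX = 1/24, Y = 3·ln(72)

Elasticity = (1/24) · (72 / (3·ln(72))) = 1/ln(72) ≈ 0.2338

Interpretation: for a small percentage change in X, the percentage change in Y is approximately 0.23 times as large.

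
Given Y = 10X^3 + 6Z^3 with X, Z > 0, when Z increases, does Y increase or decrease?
Y increases

Taking the partial derivative:
∂Y/∂Z = 18Z^2

∂Y/∂Z = 18Z^2 > 0 (assuming positive values)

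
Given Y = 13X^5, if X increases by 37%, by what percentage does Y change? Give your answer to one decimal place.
382.6%

For Y = 13X^5:
If X → X(1 + 0.37)
Then Y → Y · (1 + 0.37)^5
     ≈ Y · 4.8262

Percentage change = ((1 + 0.37)^5 − 1) × 100% ≈ 382.6%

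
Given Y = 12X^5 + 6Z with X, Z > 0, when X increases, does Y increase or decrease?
Y increases

Taking the partial derivative:
∂Y/∂X = 60X^4

∂Y/∂X = 60X^4 > 0 (assuming positive values)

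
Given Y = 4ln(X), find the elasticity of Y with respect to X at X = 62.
Elasticity = 1/ln(62) ≈ 0.2423

Elasticity = (dY/dX) · (X/Y)

dY/dX = 4/X
At X = 62: dY/dX = 2/31, Y = 4·ln(62)

Elasticity = (2/31) · (62 / (4·ln(62))) = 1/ln(62) ≈ 0.2423

Interpretation: for a small percentage change in X, the percentage change in Y is approximately 0.24 times as large.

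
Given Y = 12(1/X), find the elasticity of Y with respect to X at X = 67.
Elasticity = -1

Elasticity = (dY/dX) · (X/Y)

dY/dX = -12/X²
At X = 67: dY/dX = -12/4489, Y = 12/67

Elasticity = (-12/4489) · (67 / (12/67)) = -1

Interpretation: for a small percentage change in X, the percentage change in Y is approximately -1.00 times as large.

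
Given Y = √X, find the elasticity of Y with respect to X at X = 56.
Elasticity = 1/2

Elasticity = (dY/dX) · (X/Y)

dY/dX = 1/(2·√X)
At X = 56: dY/dX = √14/56, Y = 2·√14

Elasticity = (√14/56) · (56 / (2·√14)) = 1/2

Interpretation: for a small percentage change in X, the percentage change in Y is approximately 0.50 times as large.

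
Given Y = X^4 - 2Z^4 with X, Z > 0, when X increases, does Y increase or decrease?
Y increases

Taking the partial derivative:
∂Y/∂X = 4X^3

∂Y/∂X = 4X^3 > 0 (assuming positive values)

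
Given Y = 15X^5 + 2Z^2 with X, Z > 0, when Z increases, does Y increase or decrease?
Y increases

Taking the partial derivative:
∂Y/∂Z = 4Z

∂Y/∂Z = 4Z > 0 (assuming positive values)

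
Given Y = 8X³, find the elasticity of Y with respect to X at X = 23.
Elasticity = 3

Elasticity = (dY/dX) · (X/Y)

dY/dX = 24·X²
At X = 23: dY/dX = 12696, Y = 97336

Elasticity = 12696 · (23 / 97336) = 3

Interpretation: for a small percentage change in X, the percentage change in Y is approximately 3.00 times as large.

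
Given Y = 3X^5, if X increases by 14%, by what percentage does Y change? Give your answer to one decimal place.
92.5%

For Y = 3X^5:
If X → X(1 + 0.14)
Then Y → Y · (1 + 0.14)^5
     ≈ Y · 1.9254

Percentage change = ((1 + 0.14)^5 − 1) × 100% ≈ 92.5%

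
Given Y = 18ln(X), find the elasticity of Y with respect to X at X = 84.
Elasticity = 1/ln(84) ≈ 0.2257

Elasticity = (dY/dX) · (X/Y)

dY/dX = 18/X
At X = 84: dY/dX = 3/14, Y = 18·ln(84)

Elasticity = (3/14) · (84 / (18·ln(84))) = 1/ln(84) ≈ 0.2257

Interpretation: for a small percentage change in X, the percentage change in Y is approximately 0.23 times as large.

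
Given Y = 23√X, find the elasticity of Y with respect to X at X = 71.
Elasticity = 1/2

Elasticity = (dY/dX) · (X/Y)

dY/dX = 23/(2·√X)
At X = 71: dY/dX = 23·√71/142, Y = 23·√71

Elasticity = (23·√71/142) · (71 / (23·√71)) = 1/2

Interpretation: for a small percentage change in X, the percentage change in Y is approximately 0.50 times as large.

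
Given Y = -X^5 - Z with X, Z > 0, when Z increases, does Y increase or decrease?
Y decreases

Taking the partial derivative:
∂Y/∂Z = -1

∂Y/∂Z = -1 < 0 (assuming positive values)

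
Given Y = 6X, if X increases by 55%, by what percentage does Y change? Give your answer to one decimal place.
55.0%

For Y = 6X:
If X → X(1 + 0.55)
Then Y → Y · (1 + 0.55)^1
     = Y · 1.5500

Percentage change = ((1 + 0.55)^1 − 1) × 100% = 55.0%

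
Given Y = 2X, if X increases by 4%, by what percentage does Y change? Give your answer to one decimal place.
4.0%

For Y = 2X:
If X → X(1 + 0.04)
Then Y → Y · (1 + 0.04)^1
     = Y · 1.0400

Percentage change = ((1 + 0.04)^1 − 1) × 100% = 4.0%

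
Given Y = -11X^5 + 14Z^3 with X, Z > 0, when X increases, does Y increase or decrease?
Y decreases

Taking the partial derivative:
∂Y/∂X = -55X^4

∂Y/∂X = -55X^4 < 0 (assuming positive values)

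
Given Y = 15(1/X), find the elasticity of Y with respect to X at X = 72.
Elasticity = -1

Elasticity = (dY/dX) · (X/Y)

dY/dX = -15/X²
At X = 72: dY/dX = -5/1728, Y = 5/24

Elasticity = (-5/1728) · (72 / (5/24)) = -1

Interpretation: for a small percentage change in X, the percentage change in Y is approximately -1.00 times as large.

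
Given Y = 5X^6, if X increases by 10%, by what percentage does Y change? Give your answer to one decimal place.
77.2%

For Y = 5X^6:
If X → X(1 + 0.1)
Then Y → Y · (1 + 0.1)^6
     ≈ Y · 1.7716

Percentage change = ((1 + 0.1)^6 − 1) × 100% ≈ 77.2%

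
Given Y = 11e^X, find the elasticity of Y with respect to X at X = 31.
Elasticity = 31

Elasticity = (dY/dX) · (X/Y)

dY/dX = 11·e^X
At X = 31: dY/dX = 11·e^31, Y = 11·e^31

Elasticity = (11·e^31) · (31 / (11·e^31)) = 31

Interpretation: for a small percentage change in X, the percentage change in Y is approximately 31.00 times as large.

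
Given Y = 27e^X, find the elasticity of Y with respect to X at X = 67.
Elasticity = 67

Elasticity = (dY/dX) · (X/Y)

dY/dX = 27·e^X
At X = 67: dY/dX = 27·e^67, Y = 27·e^67

Elasticity = (27·e^67) · (67 / (27·e^67)) = 67

Interpretation: for a small percentage change in X, the percentage change in Y is approximately 67.00 times as large.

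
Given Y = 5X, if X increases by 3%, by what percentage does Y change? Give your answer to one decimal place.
3.0%

For Y = 5X:
If X → X(1 + 0.03)
Then Y → Y · (1 + 0.03)^1
     = Y · 1.0300

Percentage change = ((1 + 0.03)^1 − 1) × 100% = 3.0%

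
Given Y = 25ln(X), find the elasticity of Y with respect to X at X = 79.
Elasticity = 1/ln(79) ≈ 0.2289

Elasticity = (dY/dX) · (X/Y)

dY/dX = 25/X
At X = 79: dY/dX = 25/79, Y = 25·ln(79)

Elasticity = (25/79) · (79 / (25·ln(79))) = 1/ln(79) ≈ 0.2289

Interpretation: for a small percentage change in X, the percentage change in Y is approximately 0.23 times as large.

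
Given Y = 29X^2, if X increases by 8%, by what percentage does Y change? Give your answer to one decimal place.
16.6%

For Y = 29X^2:
If X → X(1 + 0.08)
Then Y → Y · (1 + 0.08)^2
     = Y · 1.1664

Percentage change = ((1 + 0.08)^2 − 1) × 100% ≈ 16.6%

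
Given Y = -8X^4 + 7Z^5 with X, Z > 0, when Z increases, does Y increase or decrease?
Y increases

Taking the partial derivative:
∂Y/∂Z = 35Z^4

∂Y/∂Z = 35Z^4 > 0 (assuming positive values)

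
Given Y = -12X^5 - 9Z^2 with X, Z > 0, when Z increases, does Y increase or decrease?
Y decreases

Taking the partial derivative:
∂Y/∂Z = -18Z

∂Y/∂Z = -18Z < 0 (assuming positive values)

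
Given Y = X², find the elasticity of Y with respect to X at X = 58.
Elasticity = 2

Elasticity = (dY/dX) · (X/Y)

dY/dX = 2·X
At X = 58: dY/dX = 116, Y = 3364

Elasticity = 116 · (58 / 3364) = 2

Interpretation: for a small percentage change in X, the percentage change in Y is approximately 2.00 times as large.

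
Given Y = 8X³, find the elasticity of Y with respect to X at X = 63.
Elasticity = 3

Elasticity = (dY/dX) · (X/Y)

dY/dX = 24·X²
At X = 63: dY/dX = 95256, Y = 2000376

Elasticity = 95256 · (63 / 2000376) = 3

Interpretation: for a small percentage change in X, the percentage change in Y is approximately 3.00 times as large.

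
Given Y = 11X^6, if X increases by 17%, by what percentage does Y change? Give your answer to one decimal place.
156.5%

For Y = 11X^6:
If X → X(1 + 0.17)
Then Y → Y · (1 + 0.17)^6
     ≈ Y · 2.5652

Percentage change = ((1 + 0.17)^6 − 1) × 100% ≈ 156.5%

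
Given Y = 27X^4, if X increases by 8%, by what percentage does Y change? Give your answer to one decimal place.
36.0%

For Y = 27X^4:
If X → X(1 + 0.08)
Then Y → Y · (1 + 0.08)^4
     ≈ Y · 1.3605

Percentage change = ((1 + 0.08)^4 − 1) × 100% ≈ 36.0%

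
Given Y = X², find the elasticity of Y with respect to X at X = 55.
Elasticity = 2

Elasticity = (dY/dX) · (X/Y)

dY/dX = 2·X
At X = 55: dY/dX = 110, Y = 3025

Elasticity = 110 · (55 / 3025) = 2

Interpretation: for a small percentage change in X, the percentage change in Y is approximately 2.00 times as large.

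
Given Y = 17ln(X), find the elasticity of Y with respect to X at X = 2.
Elasticity = 1/ln(2) ≈ 1.4427

Elasticity = (dY/dX) · (X/Y)

dY/dX = 17/X
At X = 2: dY/dX = 17/2, Y = 17·ln(2)

Elasticity = (17/2) · (2 / (17·ln(2))) = 1/ln(2) ≈ 1.4427

Interpretation: for a small percentage change in X, the percentage change in Y is approximately 1.44 times as large.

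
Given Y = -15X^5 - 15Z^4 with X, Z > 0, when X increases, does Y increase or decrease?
Y decreases

Taking the partial derivative:
∂Y/∂X = -75X^4

∂Y/∂X = -75X^4 < 0 (assuming positive values)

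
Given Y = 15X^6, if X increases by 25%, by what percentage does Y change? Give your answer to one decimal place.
281.5%

For Y = 15X^6:
If X → X(1 + 0.25)
Then Y → Y · (1 + 0.25)^6
     ≈ Y · 3.8147

Percentage change = ((1 + 0.25)^6 − 1) × 100% ≈ 281.5%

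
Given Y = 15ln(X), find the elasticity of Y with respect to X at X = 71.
Elasticity = 1/ln(71) ≈ 0.2346

Elasticity = (dY/dX) · (X/Y)

dY/dX = 15/X
At X = 71: dY/dX = 15/71, Y = 15·ln(71)

Elasticity = (15/71) · (71 / (15·ln(71))) = 1/ln(71) ≈ 0.2346

Interpretation: for a small percentage change in X, the percentage change in Y is approximately 0.23 times as large.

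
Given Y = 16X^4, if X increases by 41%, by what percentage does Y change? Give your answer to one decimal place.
295.3%

For Y = 16X^4:
If X → X(1 + 0.41)
Then Y → Y · (1 + 0.41)^4
     ≈ Y · 3.9525

Percentage change = ((1 + 0.41)^4 − 1) × 100% ≈ 295.3%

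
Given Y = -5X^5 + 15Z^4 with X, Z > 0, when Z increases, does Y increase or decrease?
Y increases

Taking the partial derivative:
∂Y/∂Z = 60Z^3

∂Y/∂Z = 60Z^3 > 0 (assuming positive values)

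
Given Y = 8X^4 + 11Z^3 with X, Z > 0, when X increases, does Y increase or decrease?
Y increases

Taking the partial derivative:
∂Y/∂X = 32X^3

∂Y/∂X = 32X^3 > 0 (assuming positive values)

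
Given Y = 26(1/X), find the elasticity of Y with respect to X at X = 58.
Elasticity = -1

Elasticity = (dY/dX) · (X/Y)

dY/dX = -26/X²
At X = 58: dY/dX = -13/1682, Y = 13/29

Elasticity = (-13/1682) · (58 / (13/29)) = -1

Interpretation: for a small percentage change in X, the percentage change in Y is approximately -1.00 times as large.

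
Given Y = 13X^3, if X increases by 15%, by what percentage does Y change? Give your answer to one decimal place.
52.1%

For Y = 13X^3:
If X → X(1 + 0.15)
Then Y → Y · (1 + 0.15)^3
     ≈ Y · 1.5209

Percentage change = ((1 + 0.15)^3 − 1) × 100% ≈ 52.1%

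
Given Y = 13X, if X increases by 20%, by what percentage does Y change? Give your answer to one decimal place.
20.0%

For Y = 13X:
If X → X(1 + 0.2)
Then Y → Y · (1 + 0.2)^1
     = Y · 1.2000

Percentage change = ((1 + 0.2)^1 − 1) × 100% = 20.0%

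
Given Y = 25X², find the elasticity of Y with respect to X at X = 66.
Elasticity = 2

Elasticity = (dY/dX) · (X/Y)

dY/dX = 50·X
At X = 66: dY/dX = 3300, Y = 108900

Elasticity = 3300 · (66 / 108900) = 2

Interpretation: for a small percentage change in X, the percentage change in Y is approximately 2.00 times as large.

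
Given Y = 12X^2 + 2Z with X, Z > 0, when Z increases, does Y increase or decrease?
Y increases

Taking the partial derivative:
∂Y/∂Z = 2

∂Y/∂Z = 2 > 0 (assuming positive values)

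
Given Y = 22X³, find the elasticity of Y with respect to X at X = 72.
Elasticity = 3

Elasticity = (dY/dX) · (X/Y)

dY/dX = 66·X²
At X = 72: dY/dX = 342144, Y = 8211456

Elasticity = 342144 · (72 / 8211456) = 3

Interpretation: for a small percentage change in X, the percentage change in Y is approximately 3.00 times as large.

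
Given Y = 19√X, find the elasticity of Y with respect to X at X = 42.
Elasticity = 1/2

Elasticity = (dY/dX) · (X/Y)

dY/dX = 19/(2·√X)
At X = 42: dY/dX = 19·√42/84, Y = 19·√42

Elasticity = (19·√42/84) · (42 / (19·√42)) = 1/2

Interpretation: for a small percentage change in X, the percentage change in Y is approximately 0.50 times as large.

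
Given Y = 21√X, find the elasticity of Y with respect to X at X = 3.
Elasticity = 1/2

Elasticity = (dY/dX) · (X/Y)

dY/dX = 21/(2·√X)
At X = 3: dY/dX = 7·√3/2, Y = 21·√3

Elasticity = (7·√3/2) · (3 / (21·√3)) = 1/2

Interpretation: for a small percentage change in X, the percentage change in Y is approximately 0.50 times as large.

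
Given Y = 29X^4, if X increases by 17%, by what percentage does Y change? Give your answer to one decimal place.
87.4%

For Y = 29X^4:
If X → X(1 + 0.17)
Then Y → Y · (1 + 0.17)^4
     ≈ Y · 1.8739

Percentage change = ((1 + 0.17)^4 − 1) × 100% ≈ 87.4%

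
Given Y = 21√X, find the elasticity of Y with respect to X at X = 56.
Elasticity = 1/2

Elasticity = (dY/dX) · (X/Y)

dY/dX = 21/(2·√X)
At X = 56: dY/dX = 3·√14/8, Y = 42·√14

Elasticity = (3·√14/8) · (56 / (42·√14)) = 1/2

Interpretation: for a small percentage change in X, the percentage change in Y is approximately 0.50 times as large.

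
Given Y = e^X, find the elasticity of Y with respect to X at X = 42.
Elasticity = 42

Elasticity = (dY/dX) · (X/Y)

dY/dX = e^X
At X = 42: dY/dX = e^42, Y = e^42

Elasticity = (e^42) · (42 / (e^42)) = 42

Interpretation: for a small percentage change in X, the percentage change in Y is approximately 42.00 times as large.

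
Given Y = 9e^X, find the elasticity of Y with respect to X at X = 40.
Elasticity = 40

Elasticity = (dY/dX) · (X/Y)

dY/dX = 9·e^X
At X = 40: dY/dX = 9·e^40, Y = 9·e^40

Elasticity = (9·e^40) · (40 / (9·e^40)) = 40

Interpretation: for a small percentage change in X, the percentage change in Y is approximately 40.00 times as large.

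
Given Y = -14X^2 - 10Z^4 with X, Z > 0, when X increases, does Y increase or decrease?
Y decreases

Taking the partial derivative:
∂Y/∂X = -28X

∂Y/∂X = -28X < 0 (assuming positive values)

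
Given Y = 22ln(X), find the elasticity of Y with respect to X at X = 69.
Elasticity = 1/ln(69) ≈ 0.2362

Elasticity = (dY/dX) · (X/Y)

dY/dX = 22/X
At X = 69: dY/dX = 22/69, Y = 22·ln(69)

Elasticity = (22/69) · (69 / (22·ln(69))) = 1/ln(69) ≈ 0.2362

Interpretation: for a small percentage change in X, the percentage change in Y is approximately 0.24 times as large.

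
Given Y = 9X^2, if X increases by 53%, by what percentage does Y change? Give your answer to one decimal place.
134.1%

For Y = 9X^2:
If X → X(1 + 0.53)
Then Y → Y · (1 + 0.53)^2
     = Y · 2.3409

Percentage change = ((1 + 0.53)^2 − 1) × 100% ≈ 134.1%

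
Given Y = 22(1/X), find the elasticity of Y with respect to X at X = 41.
Elasticity = -1

Elasticity = (dY/dX) · (X/Y)

dY/dX = -22/X²
At X = 41: dY/dX = -22/1681, Y = 22/41

Elasticity = (-22/1681) · (41 / (22/41)) = -1

Interpretation: for a small percentage change in X, the percentage change in Y is approximately -1.00 times as large.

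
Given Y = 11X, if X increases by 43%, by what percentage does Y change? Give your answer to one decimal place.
43.0%

For Y = 11X:
If X → X(1 + 0.43)
Then Y → Y · (1 + 0.43)^1
     = Y · 1.4300

Percentage change = ((1 + 0.43)^1 − 1) × 100% = 43.0%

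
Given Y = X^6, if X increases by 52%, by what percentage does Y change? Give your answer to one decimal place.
1133.3%

For Y = X^6:
If X → X(1 + 0.52)
Then Y → Y · (1 + 0.52)^6
     ≈ Y · 12.3328

Percentage change = ((1 + 0.52)^6 − 1) × 100% ≈ 1133.3%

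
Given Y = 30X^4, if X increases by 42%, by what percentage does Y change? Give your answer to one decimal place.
306.6%

For Y = 30X^4:
If X → X(1 + 0.42)
Then Y → Y · (1 + 0.42)^4
     ≈ Y · 4.0659

Percentage change = ((1 + 0.42)^4 − 1) × 100% ≈ 306.6%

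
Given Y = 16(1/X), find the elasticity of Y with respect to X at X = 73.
Elasticity = -1

Elasticity = (dY/dX) · (X/Y)

dY/dX = -16/X²
At X = 73: dY/dX = -16/5329, Y = 16/73

Elasticity = (-16/5329) · (73 / (16/73)) = -1

Interpretation: for a small percentage change in X, the percentage change in Y is approximately -1.00 times as large.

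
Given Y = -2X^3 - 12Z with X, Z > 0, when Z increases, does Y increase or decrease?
Y decreases

Taking the partial derivative:
∂Y/∂Z = -12

∂Y/∂Z = -12 < 0 (assuming positive values)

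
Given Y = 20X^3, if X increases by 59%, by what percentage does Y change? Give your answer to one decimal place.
302.0%

For Y = 20X^3:
If X → X(1 + 0.59)
Then Y → Y · (1 + 0.59)^3
     ≈ Y · 4.0197

Percentage change = ((1 + 0.59)^3 − 1) × 100% ≈ 302.0%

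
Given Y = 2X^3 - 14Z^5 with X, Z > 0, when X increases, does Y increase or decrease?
Y increases

Taking the partial derivative:
∂Y/∂X = 6X^2

∂Y/∂X = 6X^2 > 0 (assuming positive values)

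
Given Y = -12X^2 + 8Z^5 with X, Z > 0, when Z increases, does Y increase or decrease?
Y increases

Taking the partial derivative:
∂Y/∂Z = 40Z^4

∂Y/∂Z = 40Z^4 > 0 (assuming positive values)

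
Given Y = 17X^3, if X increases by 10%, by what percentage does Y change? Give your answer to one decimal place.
33.1%

For Y = 17X^3:
If X → X(1 + 0.1)
Then Y → Y · (1 + 0.1)^3
     = Y · 1.3310

Percentage change = ((1 + 0.1)^3 − 1) × 100% = 33.1%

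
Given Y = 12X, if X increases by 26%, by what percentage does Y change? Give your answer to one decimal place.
26.0%

For Y = 12X:
If X → X(1 + 0.26)
Then Y → Y · (1 + 0.26)^1
     = Y · 1.2600

Percentage change = ((1 + 0.26)^1 − 1) × 100% = 26.0%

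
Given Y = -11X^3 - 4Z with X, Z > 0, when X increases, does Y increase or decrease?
Y decreases

Taking the partial derivative:
∂Y/∂X = -33X^2

∂Y/∂X = -33X^2 < 0 (assuming positive values)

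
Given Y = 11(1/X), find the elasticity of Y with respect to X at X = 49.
Elasticity = -1

Elasticity = (dY/dX) · (X/Y)

dY/dX = -11/X²
At X = 49: dY/dX = -11/2401, Y = 11/49

Elasticity = (-11/2401) · (49 / (11/49)) = -1

Interpretation: for a small percentage change in X, the percentage change in Y is approximately -1.00 times as large.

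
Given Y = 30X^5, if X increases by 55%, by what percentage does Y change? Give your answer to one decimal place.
794.7%

For Y = 30X^5:
If X → X(1 + 0.55)
Then Y → Y · (1 + 0.55)^5
     ≈ Y · 8.9466

Percentage change = ((1 + 0.55)^5 − 1) × 100% ≈ 794.7%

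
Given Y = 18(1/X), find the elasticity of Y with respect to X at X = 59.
Elasticity = -1

Elasticity = (dY/dX) · (X/Y)

dY/dX = -18/X²
At X = 59: dY/dX = -18/3481, Y = 18/59

Elasticity = (-18/3481) · (59 / (18/59)) = -1

Interpretation: for a small percentage change in X, the percentage change in Y is approximately -1.00 times as large.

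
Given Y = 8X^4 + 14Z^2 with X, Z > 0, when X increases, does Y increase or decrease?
Y increases

Taking the partial derivative:
∂Y/∂X = 32X^3

∂Y/∂X = 32X^3 > 0 (assuming positive values)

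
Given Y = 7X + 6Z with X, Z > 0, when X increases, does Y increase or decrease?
Y increases

Taking the partial derivative:
∂Y/∂X = 7

∂Y/∂X = 7 > 0 (assuming positive values)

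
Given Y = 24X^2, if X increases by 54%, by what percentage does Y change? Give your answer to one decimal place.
137.2%

For Y = 24X^2:
If X → X(1 + 0.54)
Then Y → Y · (1 + 0.54)^2
     = Y · 2.3716

Percentage change = ((1 + 0.54)^2 − 1) × 100% ≈ 137.2%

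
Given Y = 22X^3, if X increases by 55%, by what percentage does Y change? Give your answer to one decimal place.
272.4%

For Y = 22X^3:
If X → X(1 + 0.55)
Then Y → Y · (1 + 0.55)^3
     ≈ Y · 3.7239

Percentage change = ((1 + 0.55)^3 − 1) × 100% ≈ 272.4%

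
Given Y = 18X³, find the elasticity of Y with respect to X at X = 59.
Elasticity = 3

Elasticity = (dY/dX) · (X/Y)

dY/dX = 54·X²
At X = 59: dY/dX = 187974, Y = 3696822

Elasticity = 187974 · (59 / 3696822) = 3

Interpretation: for a small percentage change in X, the percentage change in Y is approximately 3.00 times as large.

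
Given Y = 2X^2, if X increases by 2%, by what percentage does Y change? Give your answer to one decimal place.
4.0%

For Y = 2X^2:
If X → X(1 + 0.02)
Then Y → Y · (1 + 0.02)^2
     = Y · 1.0404

Percentage change = ((1 + 0.02)^2 − 1) × 100% ≈ 4.0%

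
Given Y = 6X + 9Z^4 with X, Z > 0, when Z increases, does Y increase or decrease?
Y increases

Taking the partial derivative:
∂Y/∂Z = 36Z^3

∂Y/∂Z = 36Z^3 > 0 (assuming positive values)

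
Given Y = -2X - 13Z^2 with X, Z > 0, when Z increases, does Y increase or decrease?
Y decreases

Taking the partial derivative:
∂Y/∂Z = -26Z

∂Y/∂Z = -26Z < 0 (assuming positive values)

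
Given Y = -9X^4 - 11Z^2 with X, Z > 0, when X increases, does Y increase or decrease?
Y decreases

Taking the partial derivative:
∂Y/∂X = -36X^3

∂Y/∂X = -36X^3 < 0 (assuming positive values)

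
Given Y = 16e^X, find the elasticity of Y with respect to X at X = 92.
Elasticity = 92

Elasticity = (dY/dX) · (X/Y)

dY/dX = 16·e^X
At X = 92: dY/dX = 16·e^92, Y = 16·e^92

Elasticity = (16·e^92) · (92 / (16·e^92)) = 92

Interpretation: for a small percentage change in X, the percentage change in Y is approximately 92.00 times as large.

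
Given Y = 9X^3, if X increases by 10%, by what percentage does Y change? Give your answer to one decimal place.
33.1%

For Y = 9X^3:
If X → X(1 + 0.1)
Then Y → Y · (1 + 0.1)^3
     = Y · 1.3310

Percentage change = ((1 + 0.1)^3 − 1) × 100% = 33.1%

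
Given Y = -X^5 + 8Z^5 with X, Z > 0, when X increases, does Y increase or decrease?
Y decreases

Taking the partial derivative:
∂Y/∂X = -5X^4

∂Y/∂X = -5X^4 < 0 (assuming positive values)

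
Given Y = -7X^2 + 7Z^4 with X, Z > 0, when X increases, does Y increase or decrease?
Y decreases

Taking the partial derivative:
∂Y/∂X = -14X

∂Y/∂X = -14X < 0 (assuming positive values)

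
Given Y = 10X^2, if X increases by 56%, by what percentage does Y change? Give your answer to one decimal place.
143.4%

For Y = 10X^2:
If X → X(1 + 0.56)
Then Y → Y · (1 + 0.56)^2
     = Y · 2.4336

Percentage change = ((1 + 0.56)^2 − 1) × 100% ≈ 143.4%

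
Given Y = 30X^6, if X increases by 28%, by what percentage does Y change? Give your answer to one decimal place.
339.8%

For Y = 30X^6:
If X → X(1 + 0.28)
Then Y → Y · (1 + 0.28)^6
     ≈ Y · 4.3980

Percentage change = ((1 + 0.28)^6 − 1) × 100% ≈ 339.8%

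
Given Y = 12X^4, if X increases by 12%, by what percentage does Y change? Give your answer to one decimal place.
57.4%

For Y = 12X^4:
If X → X(1 + 0.12)
Then Y → Y · (1 + 0.12)^4
     ≈ Y · 1.5735

Percentage change = ((1 + 0.12)^4 − 1) × 100% ≈ 57.4%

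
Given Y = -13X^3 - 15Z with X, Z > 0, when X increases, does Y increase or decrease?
Y decreases

Taking the partial derivative:
∂Y/∂X = -39X^2

∂Y/∂X = -39X^2 < 0 (assuming positive values)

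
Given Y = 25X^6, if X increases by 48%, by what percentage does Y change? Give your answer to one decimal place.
950.9%

For Y = 25X^6:
If X → X(1 + 0.48)
Then Y → Y · (1 + 0.48)^6
     ≈ Y · 10.5092

Percentage change = ((1 + 0.48)^6 − 1) × 100% ≈ 950.9%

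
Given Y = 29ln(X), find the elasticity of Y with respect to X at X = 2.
Elasticity = 1/ln(2) ≈ 1.4427

Elasticity = (dY/dX) · (X/Y)

dY/dX = 29/X
At X = 2: dY/dX = 29/2, Y = 29·ln(2)

Elasticity = (29/2) · (2 / (29·ln(2))) = 1/ln(2) ≈ 1.4427

Interpretation: for a small percentage change in X, the percentage change in Y is approximately 1.44 times as large.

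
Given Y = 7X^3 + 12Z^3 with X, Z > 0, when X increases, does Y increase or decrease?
Y increases

Taking the partial derivative:
∂Y/∂X = 21X^2

∂Y/∂X = 21X^2 > 0 (assuming positive values)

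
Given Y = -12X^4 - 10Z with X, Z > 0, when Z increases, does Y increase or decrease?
Y decreases

Taking the partial derivative:
∂Y/∂Z = -10

∂Y/∂Z = -10 < 0 (assuming positive values)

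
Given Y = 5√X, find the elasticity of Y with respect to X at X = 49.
Elasticity = 1/2

Elasticity = (dY/dX) · (X/Y)

dY/dX = 5/(2·√X)
At X = 49: dY/dX = 5/14, Y = 35

Elasticity = (5/14) · (49 / 35) = 1/2

Interpretation: for a small percentage change in X, the percentage change in Y is approximately 0.50 times as large.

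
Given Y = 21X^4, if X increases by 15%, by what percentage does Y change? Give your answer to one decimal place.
74.9%

For Y = 21X^4:
If X → X(1 + 0.15)
Then Y → Y · (1 + 0.15)^4
     ≈ Y · 1.7490

Percentage change = ((1 + 0.15)^4 − 1) × 100% ≈ 74.9%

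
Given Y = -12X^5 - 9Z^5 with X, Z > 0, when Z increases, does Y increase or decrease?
Y decreases

Taking the partial derivative:
∂Y/∂Z = -45Z^4

∂Y/∂Z = -45Z^4 < 0 (assuming positive values)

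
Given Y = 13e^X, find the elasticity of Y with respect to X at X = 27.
Elasticity = 27

Elasticity = (dY/dX) · (X/Y)

dY/dX = 13·e^X
At X = 27: dY/dX = 13·e^27, Y = 13·e^27

Elasticity = (13·e^27) · (27 / (13·e^27)) = 27

Interpretation: for a small percentage change in X, the percentage change in Y is approximately 27.00 times as large.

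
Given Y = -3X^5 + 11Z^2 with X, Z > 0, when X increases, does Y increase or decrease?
Y decreases

Taking the partial derivative:
∂Y/∂X = -15X^4

∂Y/∂X = -15X^4 < 0 (assuming positive values)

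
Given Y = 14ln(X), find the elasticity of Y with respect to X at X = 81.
Elasticity = 1/ln(81) ≈ 0.2276

Elasticity = (dY/dX) · (X/Y)

dY/dX = 14/X
At X = 81: dY/dX = 14/81, Y = 14·ln(81)

Elasticity = (14/81) · (81 / (14·ln(81))) = 1/ln(81) ≈ 0.2276

Interpretation: for a small percentage change in X, the percentage change in Y is approximately 0.23 times as large.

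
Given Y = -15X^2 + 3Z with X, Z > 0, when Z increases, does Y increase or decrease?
Y increases

Taking the partial derivative:
∂Y/∂Z = 3

∂Y/∂Z = 3 > 0 (assuming positive values)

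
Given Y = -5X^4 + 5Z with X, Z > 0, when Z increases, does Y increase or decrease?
Y increases

Taking the partial derivative:
∂Y/∂Z = 5

∂Y/∂Z = 5 > 0 (assuming positive values)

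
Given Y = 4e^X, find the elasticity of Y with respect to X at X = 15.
Elasticity = 15

Elasticity = (dY/dX) · (X/Y)

dY/dX = 4·e^X
At X = 15: dY/dX = 4·e^15, Y = 4·e^15

Elasticity = (4·e^15) · (15 / (4·e^15)) = 15

Interpretation: for a small percentage change in X, the percentage change in Y is approximately 15.00 times as large.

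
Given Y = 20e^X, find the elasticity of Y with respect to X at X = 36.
Elasticity = 36

Elasticity = (dY/dX) · (X/Y)

dY/dX = 20·e^X
At X = 36: dY/dX = 20·e^36, Y = 20·e^36

Elasticity = (20·e^36) · (36 / (20·e^36)) = 36

Interpretation: for a small percentage change in X, the percentage change in Y is approximately 36.00 times as large.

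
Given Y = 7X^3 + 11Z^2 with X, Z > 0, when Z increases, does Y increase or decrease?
Y increases

Taking the partial derivative:
∂Y/∂Z = 22Z

∂Y/∂Z = 22Z > 0 (assuming positive values)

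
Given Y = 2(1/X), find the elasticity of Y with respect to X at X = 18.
Elasticity = -1

Elasticity = (dY/dX) · (X/Y)

dY/dX = -2/X²
At X = 18: dY/dX = -1/162, Y = 1/9

Elasticity = (-1/162) · (18 / (1/9)) = -1

Interpretation: for a small percentage change in X, the percentage change in Y is approximately -1.00 times as large.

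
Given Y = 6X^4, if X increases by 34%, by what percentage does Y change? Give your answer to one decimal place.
222.4%

For Y = 6X^4:
If X → X(1 + 0.34)
Then Y → Y · (1 + 0.34)^4
     ≈ Y · 3.2242

Percentage change = ((1 + 0.34)^4 − 1) × 100% ≈ 222.4%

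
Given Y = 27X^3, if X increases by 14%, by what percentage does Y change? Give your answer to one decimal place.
48.2%

For Y = 27X^3:
If X → X(1 + 0.14)
Then Y → Y · (1 + 0.14)^3
     ≈ Y · 1.4815

Percentage change = ((1 + 0.14)^3 − 1) × 100% ≈ 48.2%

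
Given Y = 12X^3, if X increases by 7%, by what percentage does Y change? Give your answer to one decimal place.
22.5%

For Y = 12X^3:
If X → X(1 + 0.07)
Then Y → Y · (1 + 0.07)^3
     ≈ Y · 1.2250

Percentage change = ((1 + 0.07)^3 − 1) × 100% ≈ 22.5%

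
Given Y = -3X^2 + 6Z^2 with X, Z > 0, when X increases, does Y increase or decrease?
Y decreases

Taking the partial derivative:
∂Y/∂X = -6X

∂Y/∂X = -6X < 0 (assuming positive values)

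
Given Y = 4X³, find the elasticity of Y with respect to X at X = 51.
Elasticity = 3

Elasticity = (dY/dX) · (X/Y)

dY/dX = 12·X²
At X = 51: dY/dX = 31212, Y = 530604

Elasticity = 31212 · (51 / 530604) = 3

Interpretation: for a small percentage change in X, the percentage change in Y is approximately 3.00 times as large.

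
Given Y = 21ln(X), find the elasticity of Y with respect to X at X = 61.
Elasticity = 1/ln(61) ≈ 0.2433

Elasticity = (dY/dX) · (X/Y)

dY/dX = 21/X
At X = 61: dY/dX = 21/61, Y = 21·ln(61)

Elasticity = (21/61) · (61 / (21·ln(61))) = 1/ln(61) ≈ 0.2433

Interpretation: for a small percentage change in X, the percentage change in Y is approximately 0.24 times as large.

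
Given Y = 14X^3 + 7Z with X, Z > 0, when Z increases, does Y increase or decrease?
Y increases

Taking the partial derivative:
∂Y/∂Z = 7

∂Y/∂Z = 7 > 0 (assuming positive values)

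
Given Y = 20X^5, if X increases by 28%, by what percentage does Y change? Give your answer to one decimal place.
243.6%

For Y = 20X^5:
If X → X(1 + 0.28)
Then Y → Y · (1 + 0.28)^5
     ≈ Y · 3.4360

Percentage change = ((1 + 0.28)^5 − 1) × 100% ≈ 243.6%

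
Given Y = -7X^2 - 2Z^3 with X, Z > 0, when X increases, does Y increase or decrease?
Y decreases

Taking the partial derivative:
∂Y/∂X = -14X

∂Y/∂X = -14X < 0 (assuming positive values)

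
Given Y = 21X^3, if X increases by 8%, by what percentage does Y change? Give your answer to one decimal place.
26.0%

For Y = 21X^3:
If X → X(1 + 0.08)
Then Y → Y · (1 + 0.08)^3
     ≈ Y · 1.2597

Percentage change = ((1 + 0.08)^3 − 1) × 100% ≈ 26.0%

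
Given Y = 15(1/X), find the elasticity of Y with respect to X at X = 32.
Elasticity = -1

Elasticity = (dY/dX) · (X/Y)

dY/dX = -15/X²
At X = 32: dY/dX = -15/1024, Y = 15/32

Elasticity = (-15/1024) · (32 / (15/32)) = -1

Interpretation: for a small percentage change in X, the percentage change in Y is approximately -1.00 times as large.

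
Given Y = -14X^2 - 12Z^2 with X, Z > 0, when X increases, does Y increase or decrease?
Y decreases

Taking the partial derivative:
∂Y/∂X = -28X

∂Y/∂X = -28X < 0 (assuming positive values)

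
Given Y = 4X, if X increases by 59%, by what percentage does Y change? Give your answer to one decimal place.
59.0%

For Y = 4X:
If X → X(1 + 0.59)
Then Y → Y · (1 + 0.59)^1
     = Y · 1.5900

Percentage change = ((1 + 0.59)^1 − 1) × 100% = 59.0%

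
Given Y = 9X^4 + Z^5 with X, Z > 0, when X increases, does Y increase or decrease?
Y increases

Taking the partial derivative:
∂Y/∂X = 36X^3

∂Y/∂X = 36X^3 > 0 (assuming positive values)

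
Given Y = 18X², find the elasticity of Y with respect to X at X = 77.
Elasticity = 2

Elasticity = (dY/dX) · (X/Y)

dY/dX = 36·X
At X = 77: dY/dX = 2772, Y = 106722

Elasticity = 2772 · (77 / 106722) = 2

Interpretation: for a small percentage change in X, the percentage change in Y is approximately 2.00 times as large.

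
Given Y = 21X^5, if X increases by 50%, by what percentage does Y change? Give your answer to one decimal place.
659.4%

For Y = 21X^5:
If X → X(1 + 0.5)
Then Y → Y · (1 + 0.5)^5
     ≈ Y · 7.5938

Percentage change = ((1 + 0.5)^5 − 1) × 100% ≈ 659.4%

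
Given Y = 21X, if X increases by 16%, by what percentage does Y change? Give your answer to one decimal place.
16.0%

For Y = 21X:
If X → X(1 + 0.16)
Then Y → Y · (1 + 0.16)^1
     = Y · 1.1600

Percentage change = ((1 + 0.16)^1 − 1) × 100% = 16.0%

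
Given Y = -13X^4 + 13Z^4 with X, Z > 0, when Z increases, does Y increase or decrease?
Y increases

Taking the partial derivative:
∂Y/∂Z = 52Z^3

∂Y/∂Z = 52Z^3 > 0 (assuming positive values)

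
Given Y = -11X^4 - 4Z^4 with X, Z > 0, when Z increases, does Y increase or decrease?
Y decreases

Taking the partial derivative:
∂Y/∂Z = -16Z^3

∂Y/∂Z = -16Z^3 < 0 (assuming positive values)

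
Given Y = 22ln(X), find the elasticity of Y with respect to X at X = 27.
Elasticity = 1/ln(27) ≈ 0.3034

Elasticity = (dY/dX) · (X/Y)

dY/dX = 22/X
At X = 27: dY/dX = 22/27, Y = 22·ln(27)

Elasticity = (22/27) · (27 / (22·ln(27))) = 1/ln(27) ≈ 0.3034

Interpretation: for a small percentage change in X, the percentage change in Y is approximately 0.30 times as large.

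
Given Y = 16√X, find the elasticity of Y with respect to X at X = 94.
Elasticity = 1/2

Elasticity = (dY/dX) · (X/Y)

dY/dX = 8/√X
At X = 94: dY/dX = 4·√94/47, Y = 16·√94

Elasticity = (4·√94/47) · (94 / (16·√94)) = 1/2

Interpretation: for a small percentage change in X, the percentage change in Y is approximately 0.50 times as large.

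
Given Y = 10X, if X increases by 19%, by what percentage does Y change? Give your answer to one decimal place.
19.0%

For Y = 10X:
If X → X(1 + 0.19)
Then Y → Y · (1 + 0.19)^1
     = Y · 1.1900

Percentage change = ((1 + 0.19)^1 − 1) × 100% = 19.0%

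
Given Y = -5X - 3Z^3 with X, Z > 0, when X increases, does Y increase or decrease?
Y decreases

Taking the partial derivative:
∂Y/∂X = -5

∂Y/∂X = -5 < 0 (assuming positive values)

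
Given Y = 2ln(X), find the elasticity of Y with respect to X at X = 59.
Elasticity = 1/ln(59) ≈ 0.2452

Elasticity = (dY/dX) · (X/Y)

dY/dX = 2/X
At X = 59: dY/dX = 2/59, Y = 2·ln(59)

Elasticity = (2/59) · (59 / (2·ln(59))) = 1/ln(59) ≈ 0.2452

Interpretation: for a small percentage change in X, the percentage change in Y is approximately 0.25 times as large.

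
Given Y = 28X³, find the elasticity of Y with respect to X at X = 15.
Elasticity = 3

Elasticity = (dY/dX) · (X/Y)

dY/dX = 84·X²
At X = 15: dY/dX = 18900, Y = 94500

Elasticity = 18900 · (15 / 94500) = 3

Interpretation: for a small percentage change in X, the percentage change in Y is approximately 3.00 times as large.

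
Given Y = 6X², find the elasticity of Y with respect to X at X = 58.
Elasticity = 2

Elasticity = (dY/dX) · (X/Y)

dY/dX = 12·X
At X = 58: dY/dX = 696, Y = 20184

Elasticity = 696 · (58 / 20184) = 2

Interpretation: for a small percentage change in X, the percentage change in Y is approximately 2.00 times as large.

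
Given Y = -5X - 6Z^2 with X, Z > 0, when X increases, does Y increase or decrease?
Y decreases

Taking the partial derivative:
∂Y/∂X = -5

∂Y/∂X = -5 < 0 (assuming positive values)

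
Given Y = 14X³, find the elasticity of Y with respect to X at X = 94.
Elasticity = 3

Elasticity = (dY/dX) · (X/Y)

dY/dX = 42·X²
At X = 94: dY/dX = 371112, Y = 11628176

Elasticity = 371112 · (94 / 11628176) = 3

Interpretation: for a small percentage change in X, the percentage change in Y is approximately 3.00 times as large.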